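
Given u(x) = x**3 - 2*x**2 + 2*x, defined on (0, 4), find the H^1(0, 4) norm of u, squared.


||u||_{H^1}^2 = 56496/35

The H^1 norm (squared) on an interval (0, L) is
  ||u||_{H^1}^2 = ∫_0^L u(x)^2 dx + ∫_0^L u'(x)^2 dx.
Compute u'(x) = 3*x**2 - 4*x + 2.
Then u(x)^2 = x**6 - 4*x**5 + 8*x**4 - 8*x**3 + 4*x**2 and u'(x)^2 = 9*x**4 - 24*x**3 + 28*x**2 - 16*x + 4.
Integrate each monomial from 0 to 4 using ∫_0^4 c·x^n dx = c·4^(n+1)/(n+1):
  ∫_0^4 u(x)^2 dx = ∫_0^4 (x^6 - 4*x^5 + 8*x^4 - 8*x^3 + 4*x^2) dx. Term by term:
    ∫_0^4 x^6 dx = 16384/7;  ∫_0^4 -4*x^5 dx = -8192/3;  ∫_0^4 8*x^4 dx = 8192/5;
    ∫_0^4 -8*x^3 dx = -512;  ∫_0^4 4*x^2 dx = 256/3.
  Sum: 16384/7 − 8192/3 + 8192/5 − 512 + 256/3 = 86272/105.
  ∫_0^4 u'(x)^2 dx = ∫_0^4 (9*x^4 - 24*x^3 + 28*x^2 - 16*x + 4) dx. Term by term:
    ∫_0^4 9*x^4 dx = 9216/5;  ∫_0^4 -24*x^3 dx = -1536;  ∫_0^4 28*x^2 dx = 1792/3;
    ∫_0^4 -16*x dx = -128;  ∫_0^4 4 dx = 16.
  Sum: 9216/5 − 1536 + 1792/3 − 128 + 16 = 11888/15.
Adding: ||u||_{H^1}^2 = 86272/105 + 11888/15 = 56496/35.


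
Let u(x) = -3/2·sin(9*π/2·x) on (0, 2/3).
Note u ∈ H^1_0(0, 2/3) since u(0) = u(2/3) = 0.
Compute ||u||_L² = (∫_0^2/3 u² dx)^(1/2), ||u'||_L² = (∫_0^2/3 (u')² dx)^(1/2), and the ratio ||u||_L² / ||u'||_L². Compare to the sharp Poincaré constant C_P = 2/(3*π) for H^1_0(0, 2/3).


||u||_L² / ||u'||_L² = 2/(9*π) < C_P = 2/(3*π).

u(x) = -3/2·sin(9*π/2·x), so u'(x) = -27*π*cos(9*π*x/2)/4.
Writing u(x) = A·sin(kπx/L) with A = -3/2 and k = 3, use ∫_0^L sin²(kπx/L) dx = L/2 and ∫_0^L cos²(kπx/L) dx = L/2.
u² = 9/4·sin²(9*π/2·x) and (u')² = 729*π^2/16·cos²(9*π/2·x), and each of sin², cos² integrates to L/2 = 1/3 over (0, 2/3).
∫_0^2/3 u² dx = 3/4, so ||u||_L² = sqrt(3)/2.
∫_0^2/3 (u')² dx = 243*π^2/16, so ||u'||_L² = 9*sqrt(3)*π/4.
Ratio ||u||_L² / ||u'||_L² = 2/(9*π).
Sharp Poincaré constant on H^1_0(0, 2/3) is C_P = L/π = 2/(3*π), achieved by sin(3*π/2·x).
This is the k = 3 harmonic; the ratio L/(kπ) is strictly less than C_P = L/π, consistent with the sharp inequality ||u||_L² ≤ C_P ||u'||_L².


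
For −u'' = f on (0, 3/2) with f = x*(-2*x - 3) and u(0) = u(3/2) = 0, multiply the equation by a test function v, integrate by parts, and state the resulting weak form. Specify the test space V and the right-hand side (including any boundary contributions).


V = H^1_0(0, 3/2) (so v(0) = v(3/2) = 0); weak form: ∫_0^3/2 u'v' dx = ∫_0^3/2 (x*(-2*x - 3)) v dx for all v ∈ V.

Multiply both sides by a test function v and integrate from 0 to 3/2:
  ∫_0^3/2 −u''(x) v(x) dx = ∫_0^3/2 f(x) v(x) dx.
Integrate the LHS by parts once:
  ∫_0^3/2 −u'' v dx = −[u'(x) v(x)]_0^3/2 + ∫_0^3/2 u'(x) v'(x) dx.
Thus ∫_0^3/2 u'(x) v'(x) dx = ∫_0^3/2 f(x) v(x) dx + [u'(x) v(x)]_0^3/2.
Choose V so that boundary terms are either known or forced to vanish.
u is Dirichlet: u(0) = u(3/2) = 0. Let V = H^1_0(0, 3/2); then v(0) = v(3/2) = 0, and [u' v]_0^3/2 = 0.
Weak formulation: find u (satisfying any essential BC) such that ∫_0^3/2 u'(x) v'(x) dx = ∫_0^3/2 f v dx for all v ∈ V.
Substituting f(x) = x*(-2*x - 3), the right-hand side is ∫_0^3/2 (x*(-2*x - 3)) v dx.


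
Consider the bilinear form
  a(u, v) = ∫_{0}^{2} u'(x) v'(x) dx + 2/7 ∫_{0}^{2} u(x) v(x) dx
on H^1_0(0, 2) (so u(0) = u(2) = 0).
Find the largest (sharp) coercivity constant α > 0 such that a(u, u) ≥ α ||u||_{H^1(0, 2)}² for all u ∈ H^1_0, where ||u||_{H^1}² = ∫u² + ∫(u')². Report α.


α = (8/7 + π^2)/(4 + π^2)

Coercivity of a(·,·) on H^1_0(0, 2) means a(u, u) ≥ α ||u||_{H^1}² for every u ∈ H^1_0.
The interval has length L = 2, and Poincaré/coercivity depend only on L. Here a(u, u) = ∫(u')² + (2/7)·∫u².
Here 0 < c = 2/7 < 1. The condition a(u,u) ≥ α||u||_{H^1}² reads (1−α)∫(u')² ≥ (α−c)∫u². Any admissible α is ≤ 1 (rapidly oscillating u have ∫u²/∫(u')² → 0), and α = 1 would force 0 ≥ (1−c)∫u², impossible since c < 1; so 1−α > 0. By the sharp Poincaré inequality on H^1_0 of an interval of length L, ∫(u')² ≥ (π/L)²∫u² with equality for the first sine mode sin(π(x−x₀)/L) (x₀ the left endpoint), so the inequality holds for all u iff (1−α)(π/L)² ≥ α − c, i.e. α ≤ ((π/L)² + c)/((π/L)² + 1) = (1 + c(L/π)²)/(1 + (L/π)²). With (π/L)² = π^2/4 and c = 2/7, the largest admissible constant is α = ((π/L)² + c)/((π/L)² + 1).
Simplifying, α = (8/7 + π^2)/(4 + π^2).


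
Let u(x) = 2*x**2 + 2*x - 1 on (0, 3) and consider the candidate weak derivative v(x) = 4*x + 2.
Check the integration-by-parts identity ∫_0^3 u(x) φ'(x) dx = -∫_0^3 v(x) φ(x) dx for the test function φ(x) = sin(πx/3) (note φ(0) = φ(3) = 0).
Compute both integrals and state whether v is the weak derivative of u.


LHS = -48/π, RHS = -48/π. Yes, v = u' weakly.

u(x) = 2*x**2 + 2*x - 1, classical derivative u'(x) = 4*x + 2.
φ(x) = sin(πx/3), so φ'(x) = π*cos(π*x/3)/3.
Note φ(0) = φ(3) = 0, so the boundary term u·φ vanishes.
LHS = ∫_0^3 u(x) φ'(x) dx = ∫_0^3 (2*π*x^2*cos(π*x/3)/3 + 2*π*x*cos(π*x/3)/3 - π*cos(π*x/3)/3) dx. Term by term:
  ∫_0^3 -π*cos(π*x/3)/3 dx = 0;  ∫_0^3 2*π*x*cos(π*x/3)/3 dx = -12/π;  ∫_0^3 2*π*x^2*cos(π*x/3)/3 dx = -36/π.
Sum: 0 − 12/π − 36/π = -48/π.
So LHS = -48/π.
∫_0^3 v(x) φ(x) dx = ∫_0^3 (4*x*sin(π*x/3) + 2*sin(π*x/3)) dx. Term by term:
  ∫_0^3 2*sin(π*x/3) dx = 12/π;  ∫_0^3 4*x*sin(π*x/3) dx = 36/π.
Sum: 12/π + 36/π = 48/π.
So RHS = -∫_0^3 v(x) φ(x) dx = -48/π.
LHS = RHS, so the identity holds for this test φ.
Moreover u is smooth here and v(x) = u'(x) = 4*x + 2 pointwise, so the identity holds for every test function. Hence v is the weak derivative of u.


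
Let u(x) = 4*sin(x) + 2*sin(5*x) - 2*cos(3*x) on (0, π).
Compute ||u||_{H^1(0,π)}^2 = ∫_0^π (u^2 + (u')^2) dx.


||u||_{H^1(0,π)}^2 = 88*π

u'(x) = 6*sin(3*x) + 4*cos(x) + 10*cos(5*x).
Expand u² and (u')² and integrate term by term on (0, π), using: for integers n ≥ 1, ∫_0^π sin²(nx) dx = ∫_0^π cos²(nx) dx = π/2; for n ≠ n', ∫_0^π sin(nx)sin(n'x) dx = ∫_0^π cos(nx)cos(n'x) dx = 0; and by product-to-sum, ∫_0^π sin(nx)cos(n'x) dx = ½∫_0^π [sin((n+n')x) + sin((n−n')x)] dx, which is 0 when n+n' is even and 2n/(n²−n'²) when n+n' is odd (it need not vanish on (0, π)).
  u² squared terms: (-2)²·∫cos(3x)² dx = 4·π/2 = 2*π;  (2)²·∫sin(5x)² dx = 4·π/2 = 2*π;  (4)²·∫sin(x)² dx = 16·π/2 = 8*π.
  u² cross terms: 2·(-2)·(2)·∫cos(3x)·sin(5x) dx = -8·(0) = 0;  2·(-2)·(4)·∫cos(3x)·sin(x) dx = -16·(0) = 0;  2·(2)·(4)·∫sin(5x)·sin(x) dx = 16·(0) = 0.
  So ∫_0^π u² dx = 2*π + 2*π + 8*π + 0 + 0 + 0 = 12*π.
  (u')² squared terms: (4)²·∫cos(x)² dx = 16·π/2 = 8*π;  (6)²·∫sin(3x)² dx = 36·π/2 = 18*π;  (10)²·∫cos(5x)² dx = 100·π/2 = 50*π.
  (u')² cross terms: 2·(4)·(6)·∫cos(x)·sin(3x) dx = 48·(0) = 0;  2·(4)·(10)·∫cos(x)·cos(5x) dx = 80·(0) = 0;  2·(6)·(10)·∫sin(3x)·cos(5x) dx = 120·(0) = 0.
  So ∫_0^π (u')² dx = 8*π + 18*π + 50*π + 0 + 0 + 0 = 76*π.
||u||_{H^1}^2 = (12*π) + (76*π) = 88*π.


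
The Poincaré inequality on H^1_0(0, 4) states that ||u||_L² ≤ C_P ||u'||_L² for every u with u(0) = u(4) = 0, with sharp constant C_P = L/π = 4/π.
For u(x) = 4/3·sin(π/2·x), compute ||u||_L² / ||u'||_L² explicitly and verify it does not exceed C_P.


||u||_L² / ||u'||_L² = 2/π < C_P = 4/π.

u(x) = 4/3·sin(π/2·x), so u'(x) = 2*π*cos(π*x/2)/3.
Writing u(x) = A·sin(kπx/L) with A = 4/3 and k = 2, use ∫_0^L sin²(kπx/L) dx = L/2 and ∫_0^L cos²(kπx/L) dx = L/2.
u² = 16/9·sin²(π/2·x) and (u')² = 4*π^2/9·cos²(π/2·x), and each of sin², cos² integrates to L/2 = 2 over (0, 4).
∫_0^4 u² dx = 32/9, so ||u||_L² = 4*sqrt(2)/3.
∫_0^4 (u')² dx = 8*π^2/9, so ||u'||_L² = 2*sqrt(2)*π/3.
Ratio ||u||_L² / ||u'||_L² = 2/π.
Sharp Poincaré constant on H^1_0(0, 4) is C_P = L/π = 4/π, achieved by sin(π/4·x).
This is the k = 2 harmonic; the ratio L/(kπ) is strictly less than C_P = L/π, consistent with the sharp inequality ||u||_L² ≤ C_P ||u'||_L².


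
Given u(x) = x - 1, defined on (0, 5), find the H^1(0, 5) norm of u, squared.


||u||_{H^1}^2 = 80/3

The H^1 norm (squared) on an interval (0, L) is
  ||u||_{H^1}^2 = ∫_0^L u(x)^2 dx + ∫_0^L u'(x)^2 dx.
Compute u'(x) = 1.
Then u(x)^2 = x**2 - 2*x + 1 and u'(x)^2 = 1.
Integrate each monomial from 0 to 5 using ∫_0^5 c·x^n dx = c·5^(n+1)/(n+1):
  ∫_0^5 u(x)^2 dx = ∫_0^5 (x^2 - 2*x + 1) dx. Term by term:
    ∫_0^5 x^2 dx = 125/3;  ∫_0^5 -2*x dx = -25;  ∫_0^5 1 dx = 5.
  Sum: 125/3 − 25 + 5 = 65/3.
  ∫_0^5 u'(x)^2 dx = ∫_0^5 (1) dx. Term by term:
    ∫_0^5 1 dx = 5.
Adding: ||u||_{H^1}^2 = 65/3 + 5 = 80/3.


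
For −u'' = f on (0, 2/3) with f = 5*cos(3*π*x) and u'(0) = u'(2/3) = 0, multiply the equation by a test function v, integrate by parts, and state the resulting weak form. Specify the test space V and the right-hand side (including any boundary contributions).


V = H^1(0, 2/3) (no boundary constraint on v; u is determined up to an additive constant); weak form: ∫_0^2/3 u'v' dx = ∫_0^2/3 (5*cos(3*π*x)) v dx for all v ∈ V.

Multiply both sides by a test function v and integrate from 0 to 2/3:
  ∫_0^2/3 −u''(x) v(x) dx = ∫_0^2/3 f(x) v(x) dx.
Integrate the LHS by parts once:
  ∫_0^2/3 −u'' v dx = −[u'(x) v(x)]_0^2/3 + ∫_0^2/3 u'(x) v'(x) dx.
Thus ∫_0^2/3 u'(x) v'(x) dx = ∫_0^2/3 f(x) v(x) dx + [u'(x) v(x)]_0^2/3.
Choose V so that boundary terms are either known or forced to vanish.
u has homogeneous Neumann: u'(0) = u'(2/3) = 0. So [u' v]_0^2/3 = 0·v(2/3) − 0·v(0) = 0 for any v; take V = H^1(0, 2/3).
Weak formulation: find u (satisfying any essential BC) such that ∫_0^2/3 u'(x) v'(x) dx = ∫_0^2/3 f v dx for all v ∈ V (homogeneous Neumann, so boundary terms vanish).
Substituting f(x) = 5*cos(3*π*x), the right-hand side is ∫_0^2/3 (5*cos(3*π*x)) v dx.
Compatibility check (pure Neumann): taking v ≡ 1 ∈ V gives 0 = ∫_0^2/3 f dx + (0) − (0), i.e. ∫_0^2/3 f dx must equal u'(0) − u'(2/3) = 0. Indeed ∫_0^2/3 (5*cos(3*π*x)) dx = 0, so the data are compatible. The solution is then unique only up to an additive constant (fix it e.g. by requiring ∫_0^2/3 u dx = 0).


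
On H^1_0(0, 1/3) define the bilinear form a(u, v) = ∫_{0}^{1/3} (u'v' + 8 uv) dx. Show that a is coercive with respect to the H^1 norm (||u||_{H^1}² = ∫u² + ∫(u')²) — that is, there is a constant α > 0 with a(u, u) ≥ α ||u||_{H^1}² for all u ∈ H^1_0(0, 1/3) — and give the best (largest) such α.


α = 1

Coercivity of a(·,·) on H^1_0(0, 1/3) means a(u, u) ≥ α ||u||_{H^1}² for every u ∈ H^1_0.
The interval has length L = 1/3, and Poincaré/coercivity depend only on L. Here a(u, u) = ∫(u')² + (8)·∫u².
Here c = 8 ≥ 1, so a(u,u) = ∫(u')² + c∫u² ≥ ∫(u')² + ∫u² = ||u||_{H^1}², i.e. α = 1 works. No larger α is possible: a(u,u) ≥ α||u||_{H^1}² means (1−α)∫(u')² ≥ (α−c)∫u², and for the modes u_n = sin(nπ(x−x₀)/L) (x₀ the left endpoint) one has ∫u_n²/∫(u_n')² = (L/(nπ))² → 0, so a(u_n,u_n)/||u_n||_{H^1}² → 1. Hence the optimal constant is α = 1.
Therefore α = 1.


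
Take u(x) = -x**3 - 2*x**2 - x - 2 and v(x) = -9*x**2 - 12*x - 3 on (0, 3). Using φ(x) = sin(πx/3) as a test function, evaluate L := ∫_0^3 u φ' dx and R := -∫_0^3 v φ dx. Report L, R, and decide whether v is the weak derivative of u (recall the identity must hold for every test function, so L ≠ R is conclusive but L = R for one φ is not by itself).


LHS = -324/π^3 + 123/π, RHS = -972/π^3 + 369/π. No, v is not the weak derivative of u.

u(x) = -x**3 - 2*x**2 - x - 2, classical derivative u'(x) = -3*x**2 - 4*x - 1.
φ(x) = sin(πx/3), so φ'(x) = π*cos(π*x/3)/3.
Note φ(0) = φ(3) = 0, so the boundary term u·φ vanishes.
LHS = ∫_0^3 u(x) φ'(x) dx = ∫_0^3 (-π*x^3*cos(π*x/3)/3 - 2*π*x^2*cos(π*x/3)/3 - π*x*cos(π*x/3)/3 - 2*π*cos(π*x/3)/3) dx. Term by term:
  ∫_0^3 -2*π*cos(π*x/3)/3 dx = 0;  ∫_0^3 -2*π*x^2*cos(π*x/3)/3 dx = 36/π;  ∫_0^3 -π*x*cos(π*x/3)/3 dx = 6/π;
  ∫_0^3 -π*x^3*cos(π*x/3)/3 dx = -324/π^3 + 81/π.
Sum: 0 + 36/π + 6/π + -324/π^3 + 81/π = -324/π^3 + 123/π.
So LHS = -324/π^3 + 123/π.
∫_0^3 v(x) φ(x) dx = ∫_0^3 (-9*x^2*sin(π*x/3) - 12*x*sin(π*x/3) - 3*sin(π*x/3)) dx. Term by term:
  ∫_0^3 -3*sin(π*x/3) dx = -18/π;  ∫_0^3 -12*x*sin(π*x/3) dx = -108/π;  ∫_0^3 -9*x^2*sin(π*x/3) dx = -243/π + 972/π^3.
Sum: -18/π − 108/π + -243/π + 972/π^3 = -369/π + 972/π^3.
So RHS = -∫_0^3 v(x) φ(x) dx = -972/π^3 + 369/π.
LHS − RHS = -246/π + 648/π^3 ≠ 0, so the identity fails.
(For a valid weak derivative the identity must hold for EVERY test function, in particular this one. The failure shows v is NOT the weak derivative of u.)
Correct weak derivative would be u'(x) = -3*x**2 - 4*x - 1.


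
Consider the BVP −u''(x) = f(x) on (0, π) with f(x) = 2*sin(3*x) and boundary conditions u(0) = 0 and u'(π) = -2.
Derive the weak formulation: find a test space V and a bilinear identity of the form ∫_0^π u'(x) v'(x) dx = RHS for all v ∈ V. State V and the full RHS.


V = {v ∈ H^1(0, π) : v(0) = 0} (test functions vanish at x = 0 where u is specified); weak form: ∫_0^π u'v' dx = ∫_0^π (2*sin(3*x)) v dx − 2·v(π) for all v ∈ V.

Multiply both sides by a test function v and integrate from 0 to π:
  ∫_0^π −u''(x) v(x) dx = ∫_0^π f(x) v(x) dx.
Integrate the LHS by parts once:
  ∫_0^π −u'' v dx = −[u'(x) v(x)]_0^π + ∫_0^π u'(x) v'(x) dx.
Thus ∫_0^π u'(x) v'(x) dx = ∫_0^π f(x) v(x) dx + [u'(x) v(x)]_0^π.
Choose V so that boundary terms are either known or forced to vanish.
Mixed BC: u(0) = 0 (Dirichlet) and u'(π) = -2 (Neumann). Define V = {v ∈ H^1(0, π) : v(0) = 0}. Then [u' v]_0^π = u'(π)·v(π) − u'(0)·0 = − 2·v(π).
Weak formulation: find u (satisfying any essential BC) such that ∫_0^π u'(x) v'(x) dx = ∫_0^π f v dx − 2·v(π) for all v ∈ V (Dirichlet at 0 absorbed into V; Neumann datum at x = π contributes the boundary term).
Substituting f(x) = 2*sin(3*x), the right-hand side is ∫_0^π (2*sin(3*x)) v dx − 2·v(π).


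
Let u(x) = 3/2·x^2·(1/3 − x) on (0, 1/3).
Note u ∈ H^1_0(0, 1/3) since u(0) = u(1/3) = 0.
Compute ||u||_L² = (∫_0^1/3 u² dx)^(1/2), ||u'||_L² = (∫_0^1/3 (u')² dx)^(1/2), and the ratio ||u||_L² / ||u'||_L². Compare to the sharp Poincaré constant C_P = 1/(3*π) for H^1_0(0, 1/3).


||u||_L² / ||u'||_L² = sqrt(14)/42 < C_P = 1/(3*π).

u(x) = 3/2·x^2·(1/3 − x), so u'(x) = x*(2 - 9*x)/2.
u(x) = 3/2·x^2·(1/3 − x) vanishes at x = 0 and x = 1/3, so u ∈ H^1_0(0, 1/3). Differentiate via the product rule and integrate the resulting polynomials term by term.
  ∫_0^1/3 u² dx = ∫_0^1/3 (9*x^6/4 - 3*x^5/2 + x^4/4) dx. Term by term:
    ∫_0^1/3 9*x^6/4 dx = 1/6804;  ∫_0^1/3 -3*x^5/2 dx = -1/2916;  ∫_0^1/3 x^4/4 dx = 1/4860.
  Sum: 1/6804 − 1/2916 + 1/4860 = 1/102060.
  ∫_0^1/3 (u')² dx = ∫_0^1/3 (81*x^4/4 - 9*x^3 + x^2) dx. Term by term:
    ∫_0^1/3 81*x^4/4 dx = 1/60;  ∫_0^1/3 -9*x^3 dx = -1/36;  ∫_0^1/3 x^2 dx = 1/81.
  Sum: 1/60 − 1/36 + 1/81 = 1/810.
∫_0^1/3 u² dx = 1/102060, so ||u||_L² = sqrt(35)/1890.
∫_0^1/3 (u')² dx = 1/810, so ||u'||_L² = sqrt(10)/90.
Ratio ||u||_L² / ||u'||_L² = sqrt(14)/42.
Sharp Poincaré constant on H^1_0(0, 1/3) is C_P = L/π = 1/(3*π), achieved by sin(3*π·x).
A polynomial bump cannot attain the sharp Poincaré constant (only the first sine eigenfunction does), so the ratio is strictly less than C_P, consistent with ||u||_L² ≤ C_P ||u'||_L².


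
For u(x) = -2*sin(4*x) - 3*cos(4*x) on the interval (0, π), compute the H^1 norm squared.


||u||_{H^1(0,π)}^2 = 221*π/2

u'(x) = 12*sin(4*x) - 8*cos(4*x).
Expand u² and (u')² and integrate term by term on (0, π), using: for integers n ≥ 1, ∫_0^π sin²(nx) dx = ∫_0^π cos²(nx) dx = π/2; for n ≠ n', ∫_0^π sin(nx)sin(n'x) dx = ∫_0^π cos(nx)cos(n'x) dx = 0; and by product-to-sum, ∫_0^π sin(nx)cos(n'x) dx = ½∫_0^π [sin((n+n')x) + sin((n−n')x)] dx, which is 0 when n+n' is even and 2n/(n²−n'²) when n+n' is odd (it need not vanish on (0, π)).
  u² squared terms: (-3)²·∫cos(4x)² dx = 9·π/2 = 9*π/2;  (-2)²·∫sin(4x)² dx = 4·π/2 = 2*π.
  u² cross terms: 2·(-3)·(-2)·∫cos(4x)·sin(4x) dx = 12·(0) = 0.
  So ∫_0^π u² dx = 9*π/2 + 2*π + 0 = 13*π/2.
  (u')² squared terms: (-8)²·∫cos(4x)² dx = 64·π/2 = 32*π;  (12)²·∫sin(4x)² dx = 144·π/2 = 72*π.
  (u')² cross terms: 2·(-8)·(12)·∫cos(4x)·sin(4x) dx = -192·(0) = 0.
  So ∫_0^π (u')² dx = 32*π + 72*π + 0 = 104*π.
||u||_{H^1}^2 = (13*π/2) + (104*π) = 221*π/2.


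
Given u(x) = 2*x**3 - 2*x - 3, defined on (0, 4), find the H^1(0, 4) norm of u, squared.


||u||_{H^1}^2 = 1475252/105

The H^1 norm (squared) on an interval (0, L) is
  ||u||_{H^1}^2 = ∫_0^L u(x)^2 dx + ∫_0^L u'(x)^2 dx.
Compute u'(x) = 6*x**2 - 2.
Then u(x)^2 = 4*x**6 - 8*x**4 - 12*x**3 + 4*x**2 + 12*x + 9 and u'(x)^2 = 36*x**4 - 24*x**2 + 4.
Integrate each monomial from 0 to 4 using ∫_0^4 c·x^n dx = c·4^(n+1)/(n+1):
  ∫_0^4 u(x)^2 dx = ∫_0^4 (4*x^6 - 8*x^4 - 12*x^3 + 4*x^2 + 12*x + 9) dx. Term by term:
    ∫_0^4 4*x^6 dx = 65536/7;  ∫_0^4 -8*x^4 dx = -8192/5;  ∫_0^4 -12*x^3 dx = -768;
    ∫_0^4 4*x^2 dx = 256/3;  ∫_0^4 12*x dx = 96;  ∫_0^4 9 dx = 36.
  Sum: 65536/7 − 8192/5 − 768 + 256/3 + 96 + 36 = 753188/105.
  ∫_0^4 u'(x)^2 dx = ∫_0^4 (36*x^4 - 24*x^2 + 4) dx. Term by term:
    ∫_0^4 36*x^4 dx = 36864/5;  ∫_0^4 -24*x^2 dx = -512;  ∫_0^4 4 dx = 16.
  Sum: 36864/5 − 512 + 16 = 34384/5.
Adding: ||u||_{H^1}^2 = 753188/105 + 34384/5 = 1475252/105.


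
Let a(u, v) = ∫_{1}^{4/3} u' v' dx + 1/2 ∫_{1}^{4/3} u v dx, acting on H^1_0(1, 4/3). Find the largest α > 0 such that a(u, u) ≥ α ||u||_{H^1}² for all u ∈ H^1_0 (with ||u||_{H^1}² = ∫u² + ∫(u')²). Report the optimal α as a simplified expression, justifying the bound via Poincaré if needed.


α = (1 + 18*π^2)/(2*(1 + 9*π^2))

Coercivity of a(·,·) on H^1_0(1, 4/3) means a(u, u) ≥ α ||u||_{H^1}² for every u ∈ H^1_0.
The interval has length L = 1/3, and Poincaré/coercivity depend only on L. Here a(u, u) = ∫(u')² + (1/2)·∫u².
Here 0 < c = 1/2 < 1. The condition a(u,u) ≥ α||u||_{H^1}² reads (1−α)∫(u')² ≥ (α−c)∫u². Any admissible α is ≤ 1 (rapidly oscillating u have ∫u²/∫(u')² → 0), and α = 1 would force 0 ≥ (1−c)∫u², impossible since c < 1; so 1−α > 0. By the sharp Poincaré inequality on H^1_0 of an interval of length L, ∫(u')² ≥ (π/L)²∫u² with equality for the first sine mode sin(π(x−x₀)/L) (x₀ the left endpoint), so the inequality holds for all u iff (1−α)(π/L)² ≥ α − c, i.e. α ≤ ((π/L)² + c)/((π/L)² + 1) = (1 + c(L/π)²)/(1 + (L/π)²). With (π/L)² = 9*π^2 and c = 1/2, the largest admissible constant is α = ((π/L)² + c)/((π/L)² + 1).
Simplifying, α = (1 + 18*π^2)/(2*(1 + 9*π^2)).


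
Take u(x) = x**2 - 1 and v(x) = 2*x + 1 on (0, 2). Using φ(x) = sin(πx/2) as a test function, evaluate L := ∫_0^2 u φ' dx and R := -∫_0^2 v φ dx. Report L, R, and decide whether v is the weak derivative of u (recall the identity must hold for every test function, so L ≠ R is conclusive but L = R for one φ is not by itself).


LHS = -8/π, RHS = -12/π. No, v is not the weak derivative of u.

u(x) = x**2 - 1, classical derivative u'(x) = 2*x.
φ(x) = sin(πx/2), so φ'(x) = π*cos(π*x/2)/2.
Note φ(0) = φ(2) = 0, so the boundary term u·φ vanishes.
LHS = ∫_0^2 u(x) φ'(x) dx = ∫_0^2 (π*x^2*cos(π*x/2)/2 - π*cos(π*x/2)/2) dx. Term by term:
  ∫_0^2 -π*cos(π*x/2)/2 dx = 0;  ∫_0^2 π*x^2*cos(π*x/2)/2 dx = -8/π.
Sum: 0 − 8/π = -8/π.
So LHS = -8/π.
∫_0^2 v(x) φ(x) dx = ∫_0^2 (2*x*sin(π*x/2) + sin(π*x/2)) dx. Term by term:
  ∫_0^2 2*x*sin(π*x/2) dx = 8/π;  ∫_0^2 sin(π*x/2) dx = 4/π.
Sum: 8/π + 4/π = 12/π.
So RHS = -∫_0^2 v(x) φ(x) dx = -12/π.
LHS − RHS = 4/π ≠ 0, so the identity fails.
(For a valid weak derivative the identity must hold for EVERY test function, in particular this one. The failure shows v is NOT the weak derivative of u.)
Correct weak derivative would be u'(x) = 2*x.


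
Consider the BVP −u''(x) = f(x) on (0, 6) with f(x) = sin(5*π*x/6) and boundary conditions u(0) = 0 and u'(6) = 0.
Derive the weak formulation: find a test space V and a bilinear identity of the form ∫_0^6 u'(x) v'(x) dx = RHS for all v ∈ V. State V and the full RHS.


V = {v ∈ H^1(0, 6) : v(0) = 0} (test functions vanish at x = 0 where u is specified); weak form: ∫_0^6 u'v' dx = ∫_0^6 (sin(5*π*x/6)) v dx for all v ∈ V.

Multiply both sides by a test function v and integrate from 0 to 6:
  ∫_0^6 −u''(x) v(x) dx = ∫_0^6 f(x) v(x) dx.
Integrate the LHS by parts once:
  ∫_0^6 −u'' v dx = −[u'(x) v(x)]_0^6 + ∫_0^6 u'(x) v'(x) dx.
Thus ∫_0^6 u'(x) v'(x) dx = ∫_0^6 f(x) v(x) dx + [u'(x) v(x)]_0^6.
Choose V so that boundary terms are either known or forced to vanish.
Mixed BC: u(0) = 0 (Dirichlet) and u'(6) = 0 (Neumann). Define V = {v ∈ H^1(0, 6) : v(0) = 0}. Then [u' v]_0^6 = u'(6)·v(6) − u'(0)·0 = 0.
Weak formulation: find u (satisfying any essential BC) such that ∫_0^6 u'(x) v'(x) dx = ∫_0^6 f v dx for all v ∈ V (Dirichlet at 0 absorbed into V; the Neumann datum at x = 6 is zero, so no boundary term remains).
Substituting f(x) = sin(5*π*x/6), the right-hand side is ∫_0^6 (sin(5*π*x/6)) v dx.


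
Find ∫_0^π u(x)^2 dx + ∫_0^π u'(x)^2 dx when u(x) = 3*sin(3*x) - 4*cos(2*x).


||u||_{H^1(0,π)}^2 = -144 + 85*π

u'(x) = 8*sin(2*x) + 9*cos(3*x).
Expand u² and (u')² and integrate term by term on (0, π), using: for integers n ≥ 1, ∫_0^π sin²(nx) dx = ∫_0^π cos²(nx) dx = π/2; for n ≠ n', ∫_0^π sin(nx)sin(n'x) dx = ∫_0^π cos(nx)cos(n'x) dx = 0; and by product-to-sum, ∫_0^π sin(nx)cos(n'x) dx = ½∫_0^π [sin((n+n')x) + sin((n−n')x)] dx, which is 0 when n+n' is even and 2n/(n²−n'²) when n+n' is odd (it need not vanish on (0, π)).
  u² squared terms: (-4)²·∫cos(2x)² dx = 16·π/2 = 8*π;  (3)²·∫sin(3x)² dx = 9·π/2 = 9*π/2.
  u² cross terms: 2·(-4)·(3)·∫cos(2x)·sin(3x) dx = -24·(6/5) = -144/5.
  So ∫_0^π u² dx = 8*π + 9*π/2 − 144/5 = -144/5 + 25*π/2.
  (u')² squared terms: (8)²·∫sin(2x)² dx = 64·π/2 = 32*π;  (9)²·∫cos(3x)² dx = 81·π/2 = 81*π/2.
  (u')² cross terms: 2·(8)·(9)·∫sin(2x)·cos(3x) dx = 144·(-4/5) = -576/5.
  So ∫_0^π (u')² dx = 32*π + 81*π/2 − 576/5 = -576/5 + 145*π/2.
||u||_{H^1}^2 = (-144/5 + 25*π/2) + (-576/5 + 145*π/2) = -144 + 85*π.


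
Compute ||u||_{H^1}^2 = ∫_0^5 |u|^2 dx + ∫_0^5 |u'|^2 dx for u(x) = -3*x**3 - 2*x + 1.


||u||_{H^1}^2 = 6689575/42

The H^1 norm (squared) on an interval (0, L) is
  ||u||_{H^1}^2 = ∫_0^L u(x)^2 dx + ∫_0^L u'(x)^2 dx.
Compute u'(x) = -9*x**2 - 2.
Then u(x)^2 = 9*x**6 + 12*x**4 - 6*x**3 + 4*x**2 - 4*x + 1 and u'(x)^2 = 81*x**4 + 36*x**2 + 4.
Integrate each monomial from 0 to 5 using ∫_0^5 c·x^n dx = c·5^(n+1)/(n+1):
  ∫_0^5 u(x)^2 dx = ∫_0^5 (9*x^6 + 12*x^4 - 6*x^3 + 4*x^2 - 4*x + 1) dx. Term by term:
    ∫_0^5 9*x^6 dx = 703125/7;  ∫_0^5 12*x^4 dx = 7500;  ∫_0^5 -6*x^3 dx = -1875/2;
    ∫_0^5 4*x^2 dx = 500/3;  ∫_0^5 -4*x dx = -50;  ∫_0^5 1 dx = 5.
  Sum: 703125/7 + 7500 − 1875/2 + 500/3 − 50 + 5 = 4499485/42.
  ∫_0^5 u'(x)^2 dx = ∫_0^5 (81*x^4 + 36*x^2 + 4) dx. Term by term:
    ∫_0^5 81*x^4 dx = 50625;  ∫_0^5 36*x^2 dx = 1500;  ∫_0^5 4 dx = 20.
  Sum: 50625 + 1500 + 20 = 52145.
Adding: ||u||_{H^1}^2 = 4499485/42 + 52145 = 6689575/42.


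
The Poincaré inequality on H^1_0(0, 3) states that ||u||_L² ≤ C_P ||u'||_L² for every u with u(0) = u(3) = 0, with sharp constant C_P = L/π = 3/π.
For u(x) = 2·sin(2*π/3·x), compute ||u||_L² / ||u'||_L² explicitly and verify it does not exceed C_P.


||u||_L² / ||u'||_L² = 3/(2*π) < C_P = 3/π.

u(x) = 2·sin(2*π/3·x), so u'(x) = 4*π*cos(2*π*x/3)/3.
Writing u(x) = A·sin(kπx/L) with A = 2 and k = 2, use ∫_0^L sin²(kπx/L) dx = L/2 and ∫_0^L cos²(kπx/L) dx = L/2.
u² = 4·sin²(2*π/3·x) and (u')² = 16*π^2/9·cos²(2*π/3·x), and each of sin², cos² integrates to L/2 = 3/2 over (0, 3).
∫_0^3 u² dx = 6, so ||u||_L² = sqrt(6).
∫_0^3 (u')² dx = 8*π^2/3, so ||u'||_L² = 2*sqrt(6)*π/3.
Ratio ||u||_L² / ||u'||_L² = 3/(2*π).
Sharp Poincaré constant on H^1_0(0, 3) is C_P = L/π = 3/π, achieved by sin(π/3·x).
This is the k = 2 harmonic; the ratio L/(kπ) is strictly less than C_P = L/π, consistent with the sharp inequality ||u||_L² ≤ C_P ||u'||_L².


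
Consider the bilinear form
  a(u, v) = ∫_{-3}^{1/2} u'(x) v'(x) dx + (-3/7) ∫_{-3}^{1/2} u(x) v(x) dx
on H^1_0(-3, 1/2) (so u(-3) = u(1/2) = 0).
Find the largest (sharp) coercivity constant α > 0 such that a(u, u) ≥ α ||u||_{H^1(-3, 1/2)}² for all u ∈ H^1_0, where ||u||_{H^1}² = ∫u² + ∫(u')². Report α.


α = (-21 + 4*π^2)/(4*π^2 + 49)

Coercivity of a(·,·) on H^1_0(-3, 1/2) means a(u, u) ≥ α ||u||_{H^1}² for every u ∈ H^1_0.
The interval has length L = 7/2, and Poincaré/coercivity depend only on L. Here a(u, u) = ∫(u')² + (-3/7)·∫u².
Here c = -3/7 < 0 with |c| < (π/L)² = 4*π^2/49, so coercivity still holds. The condition a(u,u) ≥ α||u||_{H^1}² reads (1−α)∫(u')² ≥ (α−c)∫u². Any admissible α is ≤ 1 (rapidly oscillating u have ∫u²/∫(u')² → 0), and α = 1 would force 0 ≥ (1−c)∫u², impossible since c < 1; so 1−α > 0. By the sharp Poincaré inequality on H^1_0 of an interval of length L, ∫(u')² ≥ (π/L)²∫u² with equality for the first sine mode sin(π(x−x₀)/L) (x₀ the left endpoint), so the inequality holds for all u iff (1−α)(π/L)² ≥ α − c, i.e. α ≤ ((π/L)² + c)/((π/L)² + 1) = (1 + c(L/π)²)/(1 + (L/π)²). (Direct route, valid since c ≤ 0: Poincaré gives c∫u² ≥ c(L/π)²∫(u')², so a(u,u) ≥ (1 + c(L/π)²)∫(u')², while ||u||_{H^1}² ≤ (1 + (L/π)²)∫(u')²; dividing yields the same α.) With (π/L)² = 4*π^2/49 and c = -3/7, the largest admissible constant is α = ((π/L)² + c)/((π/L)² + 1).
Simplifying, α = (-21 + 4*π^2)/(4*π^2 + 49).


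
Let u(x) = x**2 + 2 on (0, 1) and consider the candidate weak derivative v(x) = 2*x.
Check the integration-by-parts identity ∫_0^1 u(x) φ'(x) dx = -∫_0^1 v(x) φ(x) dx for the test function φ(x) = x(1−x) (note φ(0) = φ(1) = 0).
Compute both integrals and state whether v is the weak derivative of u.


LHS = -1/6, RHS = -1/6. Yes, v = u' weakly.

u(x) = x**2 + 2, classical derivative u'(x) = 2*x.
φ(x) = x(1−x), so φ'(x) = 1 - 2*x.
Note φ(0) = φ(1) = 0, so the boundary term u·φ vanishes.
LHS = ∫_0^1 u(x) φ'(x) dx = ∫_0^1 (-2*x^3 + x^2 - 4*x + 2) dx. Term by term:
  ∫_0^1 -2*x^3 dx = -1/2;  ∫_0^1 x^2 dx = 1/3;  ∫_0^1 -4*x dx = -2;
  ∫_0^1 2 dx = 2.
Sum: -1/2 + 1/3 − 2 + 2 = -1/6.
So LHS = -1/6.
∫_0^1 v(x) φ(x) dx = ∫_0^1 (-2*x^3 + 2*x^2) dx. Term by term:
  ∫_0^1 -2*x^3 dx = -1/2;  ∫_0^1 2*x^2 dx = 2/3.
Sum: -1/2 + 2/3 = 1/6.
So RHS = -∫_0^1 v(x) φ(x) dx = -1/6.
LHS = RHS, so the identity holds for this test φ.
Moreover u is smooth here and v(x) = u'(x) = 2*x pointwise, so the identity holds for every test function. Hence v is the weak derivative of u.


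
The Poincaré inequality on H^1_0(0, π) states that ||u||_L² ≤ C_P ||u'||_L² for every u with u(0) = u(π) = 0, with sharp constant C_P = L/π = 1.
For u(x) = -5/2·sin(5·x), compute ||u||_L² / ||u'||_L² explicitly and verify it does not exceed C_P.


||u||_L² / ||u'||_L² = 1/5 < C_P = 1.

u(x) = -5/2·sin(5·x), so u'(x) = -25*cos(5*x)/2.
Writing u(x) = A·sin(kπx/L) with A = -5/2 and k = 5, use ∫_0^L sin²(kπx/L) dx = L/2 and ∫_0^L cos²(kπx/L) dx = L/2.
u² = 25/4·sin²(5·x) and (u')² = 625/4·cos²(5·x), and each of sin², cos² integrates to L/2 = π/2 over (0, π).
∫_0^π u² dx = 25*π/8, so ||u||_L² = 5*sqrt(2)*sqrt(π)/4.
∫_0^π (u')² dx = 625*π/8, so ||u'||_L² = 25*sqrt(2)*sqrt(π)/4.
Ratio ||u||_L² / ||u'||_L² = 1/5.
Sharp Poincaré constant on H^1_0(0, π) is C_P = L/π = 1, achieved by sin(x).
This is the k = 5 harmonic; the ratio L/(kπ) is strictly less than C_P = L/π, consistent with the sharp inequality ||u||_L² ≤ C_P ||u'||_L².


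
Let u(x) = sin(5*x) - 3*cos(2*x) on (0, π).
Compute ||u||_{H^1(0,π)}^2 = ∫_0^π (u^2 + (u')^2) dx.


||u||_{H^1(0,π)}^2 = -100/7 + 71*π/2

u'(x) = 6*sin(2*x) + 5*cos(5*x).
Expand u² and (u')² and integrate term by term on (0, π), using: for integers n ≥ 1, ∫_0^π sin²(nx) dx = ∫_0^π cos²(nx) dx = π/2; for n ≠ n', ∫_0^π sin(nx)sin(n'x) dx = ∫_0^π cos(nx)cos(n'x) dx = 0; and by product-to-sum, ∫_0^π sin(nx)cos(n'x) dx = ½∫_0^π [sin((n+n')x) + sin((n−n')x)] dx, which is 0 when n+n' is even and 2n/(n²−n'²) when n+n' is odd (it need not vanish on (0, π)).
  u² squared terms: (-3)²·∫cos(2x)² dx = 9·π/2 = 9*π/2;  (1)²·∫sin(5x)² dx = 1·π/2 = π/2.
  u² cross terms: 2·(-3)·(1)·∫cos(2x)·sin(5x) dx = -6·(10/21) = -20/7.
  So ∫_0^π u² dx = 9*π/2 + π/2 − 20/7 = -20/7 + 5*π.
  (u')² squared terms: (5)²·∫cos(5x)² dx = 25·π/2 = 25*π/2;  (6)²·∫sin(2x)² dx = 36·π/2 = 18*π.
  (u')² cross terms: 2·(5)·(6)·∫cos(5x)·sin(2x) dx = 60·(-4/21) = -80/7.
  So ∫_0^π (u')² dx = 25*π/2 + 18*π − 80/7 = -80/7 + 61*π/2.
||u||_{H^1}^2 = (-20/7 + 5*π) + (-80/7 + 61*π/2) = -100/7 + 71*π/2.


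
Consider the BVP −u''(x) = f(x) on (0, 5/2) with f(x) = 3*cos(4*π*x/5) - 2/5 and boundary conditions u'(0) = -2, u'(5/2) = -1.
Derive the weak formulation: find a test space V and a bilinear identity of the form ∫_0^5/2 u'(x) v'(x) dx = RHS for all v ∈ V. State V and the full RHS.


V = H^1(0, 5/2) (v unrestricted at boundary; u is determined up to an additive constant); weak form: ∫_0^5/2 u'v' dx = ∫_0^5/2 (3*cos(4*π*x/5) - 2/5) v dx − v(5/2) + 2·v(0) for all v ∈ V.

Multiply both sides by a test function v and integrate from 0 to 5/2:
  ∫_0^5/2 −u''(x) v(x) dx = ∫_0^5/2 f(x) v(x) dx.
Integrate the LHS by parts once:
  ∫_0^5/2 −u'' v dx = −[u'(x) v(x)]_0^5/2 + ∫_0^5/2 u'(x) v'(x) dx.
Thus ∫_0^5/2 u'(x) v'(x) dx = ∫_0^5/2 f(x) v(x) dx + [u'(x) v(x)]_0^5/2.
Choose V so that boundary terms are either known or forced to vanish.
u has inhomogeneous Neumann u'(0) = -2, u'(5/2) = -1. [u' v]_0^5/2 = (-1)·v(5/2) − (-2)·v(0) = − v(5/2) + 2·v(0). Take V = H^1(0, 5/2); boundary term becomes part of RHS.
Weak formulation: find u (satisfying any essential BC) such that ∫_0^5/2 u'(x) v'(x) dx = ∫_0^5/2 f v dx − v(5/2) + 2·v(0) for all v ∈ V (Neumann data are natural BCs: they enter the RHS as boundary terms).
Substituting f(x) = 3*cos(4*π*x/5) - 2/5, the right-hand side is ∫_0^5/2 (3*cos(4*π*x/5) - 2/5) v dx − v(5/2) + 2·v(0).
Compatibility check (pure Neumann): taking v ≡ 1 ∈ V gives 0 = ∫_0^5/2 f dx + (-1) − (-2), i.e. ∫_0^5/2 f dx must equal u'(0) − u'(5/2) = -1. Indeed ∫_0^5/2 (3*cos(4*π*x/5) - 2/5) dx = -1, so the data are compatible. The solution is then unique only up to an additive constant (fix it e.g. by requiring ∫_0^5/2 u dx = 0).


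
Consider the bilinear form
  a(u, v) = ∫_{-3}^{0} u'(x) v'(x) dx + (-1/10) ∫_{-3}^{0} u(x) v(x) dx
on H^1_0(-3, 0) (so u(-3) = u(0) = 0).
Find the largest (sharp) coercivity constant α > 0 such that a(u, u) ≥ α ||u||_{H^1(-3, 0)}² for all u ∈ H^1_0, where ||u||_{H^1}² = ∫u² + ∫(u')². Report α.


α = (-9/10 + π^2)/(9 + π^2)

Coercivity of a(·,·) on H^1_0(-3, 0) means a(u, u) ≥ α ||u||_{H^1}² for every u ∈ H^1_0.
The interval has length L = 3, and Poincaré/coercivity depend only on L. Here a(u, u) = ∫(u')² + (-1/10)·∫u².
Here c = -1/10 < 0 with |c| < (π/L)² = π^2/9, so coercivity still holds. The condition a(u,u) ≥ α||u||_{H^1}² reads (1−α)∫(u')² ≥ (α−c)∫u². Any admissible α is ≤ 1 (rapidly oscillating u have ∫u²/∫(u')² → 0), and α = 1 would force 0 ≥ (1−c)∫u², impossible since c < 1; so 1−α > 0. By the sharp Poincaré inequality on H^1_0 of an interval of length L, ∫(u')² ≥ (π/L)²∫u² with equality for the first sine mode sin(π(x−x₀)/L) (x₀ the left endpoint), so the inequality holds for all u iff (1−α)(π/L)² ≥ α − c, i.e. α ≤ ((π/L)² + c)/((π/L)² + 1) = (1 + c(L/π)²)/(1 + (L/π)²). (Direct route, valid since c ≤ 0: Poincaré gives c∫u² ≥ c(L/π)²∫(u')², so a(u,u) ≥ (1 + c(L/π)²)∫(u')², while ||u||_{H^1}² ≤ (1 + (L/π)²)∫(u')²; dividing yields the same α.) With (π/L)² = π^2/9 and c = -1/10, the largest admissible constant is α = ((π/L)² + c)/((π/L)² + 1).
Simplifying, α = (-9/10 + π^2)/(9 + π^2).


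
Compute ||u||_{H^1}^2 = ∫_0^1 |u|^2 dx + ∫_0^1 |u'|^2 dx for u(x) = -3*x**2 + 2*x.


||u||_{H^1}^2 = 62/15

The H^1 norm (squared) on an interval (0, L) is
  ||u||_{H^1}^2 = ∫_0^L u(x)^2 dx + ∫_0^L u'(x)^2 dx.
Compute u'(x) = 2 - 6*x.
Then u(x)^2 = 9*x**4 - 12*x**3 + 4*x**2 and u'(x)^2 = 36*x**2 - 24*x + 4.
Integrate each monomial from 0 to 1 using ∫_0^1 c·x^n dx = c·1^(n+1)/(n+1):
  ∫_0^1 u(x)^2 dx = ∫_0^1 (9*x^4 - 12*x^3 + 4*x^2) dx. Term by term:
    ∫_0^1 9*x^4 dx = 9/5;  ∫_0^1 -12*x^3 dx = -3;  ∫_0^1 4*x^2 dx = 4/3.
  Sum: 9/5 − 3 + 4/3 = 2/15.
  ∫_0^1 u'(x)^2 dx = ∫_0^1 (36*x^2 - 24*x + 4) dx. Term by term:
    ∫_0^1 36*x^2 dx = 12;  ∫_0^1 -24*x dx = -12;  ∫_0^1 4 dx = 4.
  Sum: 12 − 12 + 4 = 4.
Adding: ||u||_{H^1}^2 = 2/15 + 4 = 62/15.


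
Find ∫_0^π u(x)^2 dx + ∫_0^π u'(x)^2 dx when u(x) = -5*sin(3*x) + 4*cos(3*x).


||u||_{H^1(0,π)}^2 = 205*π

u'(x) = -12*sin(3*x) - 15*cos(3*x).
Expand u² and (u')² and integrate term by term on (0, π), using: for integers n ≥ 1, ∫_0^π sin²(nx) dx = ∫_0^π cos²(nx) dx = π/2; for n ≠ n', ∫_0^π sin(nx)sin(n'x) dx = ∫_0^π cos(nx)cos(n'x) dx = 0; and by product-to-sum, ∫_0^π sin(nx)cos(n'x) dx = ½∫_0^π [sin((n+n')x) + sin((n−n')x)] dx, which is 0 when n+n' is even and 2n/(n²−n'²) when n+n' is odd (it need not vanish on (0, π)).
  u² squared terms: (-5)²·∫sin(3x)² dx = 25·π/2 = 25*π/2;  (4)²·∫cos(3x)² dx = 16·π/2 = 8*π.
  u² cross terms: 2·(-5)·(4)·∫sin(3x)·cos(3x) dx = -40·(0) = 0.
  So ∫_0^π u² dx = 25*π/2 + 8*π + 0 = 41*π/2.
  (u')² squared terms: (-15)²·∫cos(3x)² dx = 225·π/2 = 225*π/2;  (-12)²·∫sin(3x)² dx = 144·π/2 = 72*π.
  (u')² cross terms: 2·(-15)·(-12)·∫cos(3x)·sin(3x) dx = 360·(0) = 0.
  So ∫_0^π (u')² dx = 225*π/2 + 72*π + 0 = 369*π/2.
||u||_{H^1}^2 = (41*π/2) + (369*π/2) = 205*π.


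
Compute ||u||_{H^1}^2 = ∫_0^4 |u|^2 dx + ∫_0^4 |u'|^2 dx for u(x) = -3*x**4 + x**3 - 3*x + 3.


||u||_{H^1}^2 = 3620168/7

The H^1 norm (squared) on an interval (0, L) is
  ||u||_{H^1}^2 = ∫_0^L u(x)^2 dx + ∫_0^L u'(x)^2 dx.
Compute u'(x) = -12*x**3 + 3*x**2 - 3.
Then u(x)^2 = 9*x**8 - 6*x**7 + x**6 + 18*x**5 - 24*x**4 + 6*x**3 + 9*x**2 - 18*x + 9 and u'(x)^2 = 144*x**6 - 72*x**5 + 9*x**4 + 72*x**3 - 18*x**2 + 9.
Integrate each monomial from 0 to 4 using ∫_0^4 c·x^n dx = c·4^(n+1)/(n+1):
  ∫_0^4 u(x)^2 dx = ∫_0^4 (9*x^8 - 6*x^7 + x^6 + 18*x^5 - 24*x^4 + 6*x^3 + 9*x^2 - 18*x + 9) dx. Term by term:
    ∫_0^4 9*x^8 dx = 262144;  ∫_0^4 -6*x^7 dx = -49152;  ∫_0^4 x^6 dx = 16384/7;
    ∫_0^4 18*x^5 dx = 12288;  ∫_0^4 -24*x^4 dx = -24576/5;  ∫_0^4 6*x^3 dx = 384;
    ∫_0^4 9*x^2 dx = 192;  ∫_0^4 -18*x dx = -144;  ∫_0^4 9 dx = 36.
  Sum: 262144 − 49152 + 16384/7 + 12288 − 24576/5 + 384 + 192 − 144 + 36 = 7811068/35.
  ∫_0^4 u'(x)^2 dx = ∫_0^4 (144*x^6 - 72*x^5 + 9*x^4 + 72*x^3 - 18*x^2 + 9) dx. Term by term:
    ∫_0^4 144*x^6 dx = 2359296/7;  ∫_0^4 -72*x^5 dx = -49152;  ∫_0^4 9*x^4 dx = 9216/5;
    ∫_0^4 72*x^3 dx = 4608;  ∫_0^4 -18*x^2 dx = -384;  ∫_0^4 9 dx = 36.
  Sum: 2359296/7 − 49152 + 9216/5 + 4608 − 384 + 36 = 10289772/35.
Adding: ||u||_{H^1}^2 = 7811068/35 + 10289772/35 = 3620168/7.


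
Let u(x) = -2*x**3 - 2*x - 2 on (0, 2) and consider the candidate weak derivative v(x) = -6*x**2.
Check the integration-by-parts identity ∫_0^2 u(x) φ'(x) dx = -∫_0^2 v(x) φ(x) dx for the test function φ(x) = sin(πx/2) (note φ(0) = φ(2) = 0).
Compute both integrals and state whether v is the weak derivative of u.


LHS = -192/π^3 + 56/π, RHS = -192/π^3 + 48/π. No, v is not the weak derivative of u.

u(x) = -2*x**3 - 2*x - 2, classical derivative u'(x) = -6*x**2 - 2.
φ(x) = sin(πx/2), so φ'(x) = π*cos(π*x/2)/2.
Note φ(0) = φ(2) = 0, so the boundary term u·φ vanishes.
LHS = ∫_0^2 u(x) φ'(x) dx = ∫_0^2 (-π*x^3*cos(π*x/2) - π*x*cos(π*x/2) - π*cos(π*x/2)) dx. Term by term:
  ∫_0^2 -π*cos(π*x/2) dx = 0;  ∫_0^2 -π*x*cos(π*x/2) dx = 8/π;  ∫_0^2 -π*x^3*cos(π*x/2) dx = -192/π^3 + 48/π.
Sum: 0 + 8/π + -192/π^3 + 48/π = -192/π^3 + 56/π.
So LHS = -192/π^3 + 56/π.
∫_0^2 v(x) φ(x) dx = ∫_0^2 (-6*x^2*sin(π*x/2)) dx. Term by term:
  ∫_0^2 -6*x^2*sin(π*x/2) dx = -48/π + 192/π^3.
So RHS = -∫_0^2 v(x) φ(x) dx = -192/π^3 + 48/π.
LHS − RHS = 8/π ≠ 0, so the identity fails.
(For a valid weak derivative the identity must hold for EVERY test function, in particular this one. The failure shows v is NOT the weak derivative of u.)
Correct weak derivative would be u'(x) = -6*x**2 - 2.


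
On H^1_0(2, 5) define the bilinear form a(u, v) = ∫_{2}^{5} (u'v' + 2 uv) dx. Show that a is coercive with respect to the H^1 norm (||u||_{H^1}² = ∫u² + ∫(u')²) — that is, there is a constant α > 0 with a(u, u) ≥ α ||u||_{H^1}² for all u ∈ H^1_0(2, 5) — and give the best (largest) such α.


α = 1

Coercivity of a(·,·) on H^1_0(2, 5) means a(u, u) ≥ α ||u||_{H^1}² for every u ∈ H^1_0.
The interval has length L = 3, and Poincaré/coercivity depend only on L. Here a(u, u) = ∫(u')² + (2)·∫u².
Here c = 2 ≥ 1, so a(u,u) = ∫(u')² + c∫u² ≥ ∫(u')² + ∫u² = ||u||_{H^1}², i.e. α = 1 works. No larger α is possible: a(u,u) ≥ α||u||_{H^1}² means (1−α)∫(u')² ≥ (α−c)∫u², and for the modes u_n = sin(nπ(x−x₀)/L) (x₀ the left endpoint) one has ∫u_n²/∫(u_n')² = (L/(nπ))² → 0, so a(u_n,u_n)/||u_n||_{H^1}² → 1. Hence the optimal constant is α = 1.
Therefore α = 1.


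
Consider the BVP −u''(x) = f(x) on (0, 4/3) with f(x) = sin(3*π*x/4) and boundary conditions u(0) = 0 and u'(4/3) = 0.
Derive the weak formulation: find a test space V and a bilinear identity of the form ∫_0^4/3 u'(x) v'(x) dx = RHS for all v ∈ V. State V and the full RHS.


V = {v ∈ H^1(0, 4/3) : v(0) = 0} (test functions vanish at x = 0 where u is specified); weak form: ∫_0^4/3 u'v' dx = ∫_0^4/3 (sin(3*π*x/4)) v dx for all v ∈ V.

Multiply both sides by a test function v and integrate from 0 to 4/3:
  ∫_0^4/3 −u''(x) v(x) dx = ∫_0^4/3 f(x) v(x) dx.
Integrate the LHS by parts once:
  ∫_0^4/3 −u'' v dx = −[u'(x) v(x)]_0^4/3 + ∫_0^4/3 u'(x) v'(x) dx.
Thus ∫_0^4/3 u'(x) v'(x) dx = ∫_0^4/3 f(x) v(x) dx + [u'(x) v(x)]_0^4/3.
Choose V so that boundary terms are either known or forced to vanish.
Mixed BC: u(0) = 0 (Dirichlet) and u'(4/3) = 0 (Neumann). Define V = {v ∈ H^1(0, 4/3) : v(0) = 0}. Then [u' v]_0^4/3 = u'(4/3)·v(4/3) − u'(0)·0 = 0.
Weak formulation: find u (satisfying any essential BC) such that ∫_0^4/3 u'(x) v'(x) dx = ∫_0^4/3 f v dx for all v ∈ V (Dirichlet at 0 absorbed into V; the Neumann datum at x = 4/3 is zero, so no boundary term remains).
Substituting f(x) = sin(3*π*x/4), the right-hand side is ∫_0^4/3 (sin(3*π*x/4)) v dx.


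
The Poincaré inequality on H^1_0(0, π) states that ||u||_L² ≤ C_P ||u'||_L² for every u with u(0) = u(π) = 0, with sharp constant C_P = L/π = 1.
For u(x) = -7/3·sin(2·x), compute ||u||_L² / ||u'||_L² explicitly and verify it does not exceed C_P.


||u||_L² / ||u'||_L² = 1/2 < C_P = 1.

u(x) = -7/3·sin(2·x), so u'(x) = -14*cos(2*x)/3.
Writing u(x) = A·sin(kπx/L) with A = -7/3 and k = 2, use ∫_0^L sin²(kπx/L) dx = L/2 and ∫_0^L cos²(kπx/L) dx = L/2.
u² = 49/9·sin²(2·x) and (u')² = 196/9·cos²(2·x), and each of sin², cos² integrates to L/2 = π/2 over (0, π).
∫_0^π u² dx = 49*π/18, so ||u||_L² = 7*sqrt(2)*sqrt(π)/6.
∫_0^π (u')² dx = 98*π/9, so ||u'||_L² = 7*sqrt(2)*sqrt(π)/3.
Ratio ||u||_L² / ||u'||_L² = 1/2.
Sharp Poincaré constant on H^1_0(0, π) is C_P = L/π = 1, achieved by sin(x).
This is the k = 2 harmonic; the ratio L/(kπ) is strictly less than C_P = L/π, consistent with the sharp inequality ||u||_L² ≤ C_P ||u'||_L².
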